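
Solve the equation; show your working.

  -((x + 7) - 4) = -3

Step 1. [-((x + 7) - 4) = -3] LHS negated; negate both sides. So neg: (x + 7) - 4 = 3.
Step 2. [(x + 7) - 4 = 3] the outer -4 inverts by adding 4 ⇒ sub: x + 7 = 7.
Step 3. [x + 7 = 7] the outer +7 inverts by subtracting 7 ⇒ sub: x = 0.

Answer: x ∈ {0}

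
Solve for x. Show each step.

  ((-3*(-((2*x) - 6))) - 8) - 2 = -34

Step 1. [((-3*(-((2*x) - 6))) - 8) - 2 = -34] the outer -2 inverts by adding 2. So sub: (-3*(-((2*x) - 6))) - 8 = -32.
Step 2. [(-3*(-((2*x) - 6))) - 8 = -32] 8 comes off first (add 8), so sub: -3*(-((2*x) - 6)) = -24.
Step 3. [-3*(-((2*x) - 6)) = -24] -3·(inner) — divide through by -3. So div: -((2*x) - 6) = 8.
Step 4. [-((2*x) - 6) = 8] leading − — multiply by −1, so neg: (2*x) - 6 = -8.
Step 5. [(2*x) - 6 = -8] common factor 2 (LHS and -8) — divide through ⇒ factor: x - 3 = -4.
Step 6. [x - 3 = -4] peel the -3: add 3 from each side, so sub: x = -1.

Answer: x ∈ {-1}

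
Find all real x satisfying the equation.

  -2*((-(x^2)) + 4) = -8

Step 1. [-2*((-(x^2)) + 4) = -8] -2·(inner) — divide through by -2 ⇒ div: (-(x^2)) + 4 = 4.
Step 2. [(-(x^2)) + 4 = 4] +4 is outermost — subtract 4 both sides ⇒ sub: -(x^2) = 0.
Step 3. [-(x^2) = 0] flip signs both sides, so neg: x^2 = 0.
Step 4. [x^2 = 0] LHS squared, RHS 0 ≥ 0: apply √ (±). So sqrt: x = 0.

Answer: x ∈ {0}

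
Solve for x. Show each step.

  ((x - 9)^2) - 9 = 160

Step 1. [((x - 9)^2) - 9 = 160] -9 is outermost — add 9 both sides, so sub: (x - 9)^2 = 169.
Step 2. [(x - 9)^2 = 169] 169 ≥ 0, LHS is (·)² — take ±√, so sqrt: x - 9 = 13 or -13.
Step 3. [x - 9 = 13 or -13] 9 comes off first (add 9) ⇒ sub: x = 22 or -4.

Answer: x ∈ {-4, 22}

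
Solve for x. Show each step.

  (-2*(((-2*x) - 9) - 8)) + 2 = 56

Step 1. [(-2*(((-2*x) - 9) - 8)) + 2 = 56] peel the +2: subtract 2 from each side, so sub: -2*(((-2*x) - 9) - 8) = 54.
Step 2. [-2*(((-2*x) - 9) - 8) = 54] leading coefficient -2: divide by -2, so div: ((-2*x) - 9) - 8 = -27.
Step 3. [((-2*x) - 9) - 8 = -27] peel the -8: add 8 from each side. So sub: (-2*x) - 9 = -19.
Step 4. [(-2*x) - 9 = -19] -9 is outermost — add 9 both sides, so sub: -2*x = -10.
Step 5. [-2*x = -10] -2 out front; divide by -2. So div: x = 5.

Answer: x ∈ {5}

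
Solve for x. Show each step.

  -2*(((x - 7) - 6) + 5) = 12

Step 1. [-2*(((x - 7) - 6) + 5) = 12] LHS = -2·(…); ÷-2 both sides. So div: ((x - 7) - 6) + 5 = -6.
Step 2. [((x - 7) - 6) + 5 = -6] the outer +5 inverts by subtracting 5. So sub: (x - 7) - 6 = -11.
Step 3. [(x - 7) - 6 = -11] 6 comes off first (add 6). So sub: x - 7 = -5.
Step 4. [x - 7 = -5] add 7: x sits inside (… - 7) ⇒ sub: x = 2.

Answer: x ∈ {2}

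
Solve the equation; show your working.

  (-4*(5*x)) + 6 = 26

Step 1. [(-4*(5*x)) + 6 = 26] subtract 6: x sits inside (… + 6) ⇒ sub: -4*(5*x) = 20.
Step 2. [-4*(5*x) = 20] -4 out front; divide by -4 ⇒ div: 5*x = -5.
Step 3. [5*x = -5] 5 out front; divide by 5. So div: x = -1.

Answer: x ∈ {-1}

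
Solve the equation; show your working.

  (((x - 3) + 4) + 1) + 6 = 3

Step 1. [(((x - 3) + 4) + 1) + 6 = 3] +6 is outermost — subtract 6 both sides. So sub: ((x - 3) + 4) + 1 = -3.
Step 2. [((x - 3) + 4) + 1 = -3] 1 comes off first (subtract 1), so sub: (x - 3) + 4 = -4.
Step 3. [(x - 3) + 4 = -4] the outer +4 inverts by subtracting 4 ⇒ sub: x - 3 = -8.
Step 4. [x - 3 = -8] -3 is outermost — add 3 both sides ⇒ sub: x = -5.

Answer: x ∈ {-5}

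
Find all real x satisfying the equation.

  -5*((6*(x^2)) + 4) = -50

Step 1. [-5*((6*(x^2)) + 4) = -50] -5·(inner) — divide through by -5, so div: (6*(x^2)) + 4 = 10.
Step 2. [(6*(x^2)) + 4 = 10] the outer +4 inverts by subtracting 4. So sub: 6*(x^2) = 6.
Step 3. [6*(x^2) = 6] divide by the outer 6 ⇒ div: x^2 = 1.
Step 4. [x^2 = 1] √ both sides: 1 ≥ 0 gives two branches ⇒ sqrt: x = 1 or -1.

Answer: x ∈ {-1, 1}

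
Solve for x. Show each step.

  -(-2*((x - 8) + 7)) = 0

Step 1. [-(-2*((x - 8) + 7)) = 0] leading − — multiply by −1 ⇒ neg: -2*((x - 8) + 7) = 0.
Step 2. [-2*((x - 8) + 7) = 0] divide by the outer -2 ⇒ div: (x - 8) + 7 = 0.
Step 3. [(x - 8) + 7 = 0] peel the +7: subtract 7 from each side, so sub: x - 8 = -7.
Step 4. [x - 8 = -7] peel the -8: add 8 from each side. So sub: x = 1.

Answer: x ∈ {1}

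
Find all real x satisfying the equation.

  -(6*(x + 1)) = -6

Step 1. [-(6*(x + 1)) = -6] LHS negated; negate both sides ⇒ neg: 6*(x + 1) = 6.
Step 2. [6*(x + 1) = 6] divide by the outer 6, so div: x + 1 = 1.
Step 3. [x + 1 = 1] 1 comes off first (subtract 1). So sub: x = 0.

Answer: x ∈ {0}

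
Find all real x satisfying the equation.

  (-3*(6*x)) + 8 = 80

Step 1. [(-3*(6*x)) + 8 = 80] the outer +8 inverts by subtracting 8, so sub: -3*(6*x) = 72.
Step 2. [-3*(6*x) = 72] -3 out front; divide by -3, so div: 6*x = -24.
Step 3. [6*x = -24] divide by the outer 6. So div: x = -4.

Answer: x ∈ {-4}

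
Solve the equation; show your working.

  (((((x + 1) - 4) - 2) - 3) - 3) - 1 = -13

Step 1. [(((((x + 1) - 4) - 2) - 3) - 3) - 1 = -13] 1 comes off first (add 1) ⇒ sub: ((((x + 1) - 4) - 2) - 3) - 3 = -12.
Step 2. [((((x + 1) - 4) - 2) - 3) - 3 = -12] add 3: x sits inside (… - 3). So sub: (((x + 1) - 4) - 2) - 3 = -9.
Step 3. [(((x + 1) - 4) - 2) - 3 = -9] add 3: x sits inside (… - 3) ⇒ sub: ((x + 1) - 4) - 2 = -6.
Step 4. [((x + 1) - 4) - 2 = -6] peel the -2: add 2 from each side. So sub: (x + 1) - 4 = -4.
Step 5. [(x + 1) - 4 = -4] 4 comes off first (add 4), so sub: x + 1 = 0.
Step 6. [x + 1 = 0] peel the +1: subtract 1 from each side, so sub: x = -1.

Answer: x ∈ {-1}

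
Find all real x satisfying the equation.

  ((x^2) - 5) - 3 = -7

Step 1. [((x^2) - 5) - 3 = -7] 3 comes off first (add 3) ⇒ sub: (x^2) - 5 = -4.
Step 2. [(x^2) - 5 = -4] peel the -5: add 5 from each side ⇒ sub: x^2 = 1.
Step 3. [x^2 = 1] √ both sides: 1 ≥ 0 gives two branches, so sqrt: x = 1 or -1.

Answer: x ∈ {-1, 1}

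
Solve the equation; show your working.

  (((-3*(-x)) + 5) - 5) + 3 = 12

Step 1. [(((-3*(-x)) + 5) - 5) + 3 = 12] 3 comes off first (subtract 3) ⇒ sub: ((-3*(-x)) + 5) - 5 = 9.
Step 2. [((-3*(-x)) + 5) - 5 = 9] the outer -5 inverts by adding 5, so sub: (-3*(-x)) + 5 = 14.
Step 3. [(-3*(-x)) + 5 = 14] subtract 5: x sits inside (… + 5) ⇒ sub: -3*(-x) = 9.
Step 4. [-3*(-x) = 9] divide by the outer -3. So div: -x = -3.
Step 5. [-x = -3] leading − — multiply by −1, so neg: x = 3.

Answer: x ∈ {3}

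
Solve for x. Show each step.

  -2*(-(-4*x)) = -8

Step 1. [-2*(-(-4*x)) = -8] -2 out front; divide by -2 ⇒ div: -(-4*x) = 4.
Step 2. [-(-4*x) = 4] LHS negated; negate both sides, so neg: -4*x = -4.
Step 3. [-4*x = -4] LHS = -4·(…); ÷-4 both sides, so div: x = 1.

Answer: x ∈ {1}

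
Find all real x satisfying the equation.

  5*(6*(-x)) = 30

Step 1. [5*(6*(-x)) = 30] leading coefficient 5: divide by 5 ⇒ div: 6*(-x) = 6.
Step 2. [6*(-x) = 6] 6 out front; divide by 6 ⇒ div: -x = 1.
Step 3. [-x = 1] flip signs both sides ⇒ neg: x = -1.

Answer: x ∈ {-1}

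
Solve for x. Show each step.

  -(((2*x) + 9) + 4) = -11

Step 1. [-(((2*x) + 9) + 4) = -11] leading − — multiply by −1, so neg: ((2*x) + 9) + 4 = 11.
Step 2. [((2*x) + 9) + 4 = 11] peel the +4: subtract 4 from each side, so sub: (2*x) + 9 = 7.
Step 3. [(2*x) + 9 = 7] 9 comes off first (subtract 9), so sub: 2*x = -2.
Step 4. [2*x = -2] LHS = 2·(…); ÷2 both sides. So div: x = -1.

Answer: x ∈ {-1}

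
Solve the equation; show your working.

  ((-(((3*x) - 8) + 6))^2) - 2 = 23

Step 1. [((-(((3*x) - 8) + 6))^2) - 2 = 23] peel the -2: add 2 from each side. So sub: (-(((3*x) - 8) + 6))^2 = 25.
Step 2. [(-(((3*x) - 8) + 6))^2 = 25] √ both sides: 25 ≥ 0 gives two branches ⇒ sqrt: -(((3*x) - 8) + 6) = 5 or -5.
Step 3. [-(((3*x) - 8) + 6) = 5 or -5] LHS negated; negate both sides. So neg: ((3*x) - 8) + 6 = -5 or 5.
Step 4. [((3*x) - 8) + 6 = -5 or 5] +6 is outermost — subtract 6 both sides ⇒ sub: (3*x) - 8 = -11 or -1.
Step 5. [(3*x) - 8 = -11 or -1] add 8: x sits inside (… - 8), so sub: 3*x = -3 or 7.
Step 6. [3*x = -3 or 7] 3 out front; divide by 3, so div: x = -1 or 7/3.

Answer: x ∈ {-1, 7/3}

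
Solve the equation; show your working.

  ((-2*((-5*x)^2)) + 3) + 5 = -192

Step 1. [((-2*((-5*x)^2)) + 3) + 5 = -192] subtract 5: x sits inside (… + 5). So sub: (-2*((-5*x)^2)) + 3 = -197.
Step 2. [(-2*((-5*x)^2)) + 3 = -197] subtract 3: x sits inside (… + 3), so sub: -2*((-5*x)^2) = -200.
Step 3. [-2*((-5*x)^2) = -200] -2·(inner) — divide through by -2, so div: (-5*x)^2 = 100.
Step 4. [(-5*x)^2 = 100] LHS squared, RHS 100 ≥ 0: apply √ (±), so sqrt: -5*x = 10 or -10.
Step 5. [-5*x = 10 or -10] divide by the outer -5, so div: x = -2 or 2.

Answer: x ∈ {-2, 2}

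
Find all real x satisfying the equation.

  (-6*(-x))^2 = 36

Step 1. [(-6*(-x))^2 = 36] √ both sides: 36 ≥ 0 gives two branches, so sqrt: -6*(-x) = 6 or -6.
Step 2. [-6*(-x) = 6 or -6] LHS = -6·(…); ÷-6 both sides, so div: -x = -1 or 1.
Step 3. [-x = -1 or 1] flip signs both sides ⇒ neg: x = 1 or -1.

Answer: x ∈ {-1, 1}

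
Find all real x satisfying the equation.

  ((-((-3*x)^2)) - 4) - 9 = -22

Step 1. [((-((-3*x)^2)) - 4) - 9 = -22] peel the -9: add 9 from each side ⇒ sub: (-((-3*x)^2)) - 4 = -13.
Step 2. [(-((-3*x)^2)) - 4 = -13] peel the -4: add 4 from each side, so sub: -((-3*x)^2) = -9.
Step 3. [-((-3*x)^2) = -9] leading − — multiply by −1. So neg: (-3*x)^2 = 9.
Step 4. [(-3*x)^2 = 9] 9 ≥ 0, LHS is (·)² — take ±√. So sqrt: -3*x = 3 or -3.
Step 5. [-3*x = 3 or -3] -3·(inner) — divide through by -3, so div: x = -1 or 1.

Answer: x ∈ {-1, 1}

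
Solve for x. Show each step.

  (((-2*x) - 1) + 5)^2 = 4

Step 1. [(((-2*x) - 1) + 5)^2 = 4] √ both sides: 4 ≥ 0 gives two branches. So sqrt: ((-2*x) - 1) + 5 = 2 or -2.
Step 2. [((-2*x) - 1) + 5 = 2 or -2] +5 is outermost — subtract 5 both sides. So sub: (-2*x) - 1 = -3 or -7.
Step 3. [(-2*x) - 1 = -3 or -7] peel the -1: add 1 from each side. So sub: -2*x = -2 or -6.
Step 4. [-2*x = -2 or -6] -2·(inner) — divide through by -2 ⇒ div: x = 1 or 3.

Answer: x ∈ {1, 3}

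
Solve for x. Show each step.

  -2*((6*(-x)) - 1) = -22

Step 1. [-2*((6*(-x)) - 1) = -22] -2·(inner) — divide through by -2. So div: (6*(-x)) - 1 = 11.
Step 2. [(6*(-x)) - 1 = 11] 1 comes off first (add 1) ⇒ sub: 6*(-x) = 12.
Step 3. [6*(-x) = 12] divide by the outer 6. So div: -x = 2.
Step 4. [-x = 2] LHS negated; negate both sides ⇒ neg: x = -2.

Answer: x ∈ {-2}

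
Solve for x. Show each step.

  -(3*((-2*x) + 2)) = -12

Step 1. [-(3*((-2*x) + 2)) = -12] leading − — multiply by −1 ⇒ neg: 3*((-2*x) + 2) = 12.
Step 2. [3*((-2*x) + 2) = 12] 3·(inner) — divide through by 3 ⇒ div: (-2*x) + 2 = 4.
Step 3. [(-2*x) + 2 = 4] the outer +2 inverts by subtracting 2. So sub: -2*x = 2.
Step 4. [-2*x = 2] -2·(inner) — divide through by -2. So div: x = -1.

Answer: x ∈ {-1}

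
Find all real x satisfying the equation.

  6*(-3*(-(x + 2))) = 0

Step 1. [6*(-3*(-(x + 2))) = 0] leading coefficient 6: divide by 6, so div: -3*(-(x + 2)) = 0.
Step 2. [-3*(-(x + 2)) = 0] -3·(inner) — divide through by -3 ⇒ div: -(x + 2) = 0.
Step 3. [-(x + 2) = 0] flip signs both sides. So neg: x + 2 = 0.
Step 4. [x + 2 = 0] 2 comes off first (subtract 2), so sub: x = -2.

Answer: x ∈ {-2}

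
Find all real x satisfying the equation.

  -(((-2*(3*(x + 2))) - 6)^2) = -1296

Step 1. [-(((-2*(3*(x + 2))) - 6)^2) = -1296] flip signs both sides, so neg: ((-2*(3*(x + 2))) - 6)^2 = 1296.
Step 2. [((-2*(3*(x + 2))) - 6)^2 = 1296] √ both sides: 1296 ≥ 0 gives two branches. So sqrt: (-2*(3*(x + 2))) - 6 = 36 or -36.
Step 3. [(-2*(3*(x + 2))) - 6 = 36 or -36] add 6: x sits inside (… - 6) ⇒ sub: -2*(3*(x + 2)) = 42 or -30.
Step 4. [-2*(3*(x + 2)) = 42 or -30] LHS = -2·(…); ÷-2 both sides. So div: 3*(x + 2) = -21 or 15.
Step 5. [3*(x + 2) = -21 or 15] 3·(inner) — divide through by 3. So div: x + 2 = -7 or 5.
Step 6. [x + 2 = -7 or 5] +2 is outermost — subtract 2 both sides, so sub: x = -9 or 3.

Answer: x ∈ {-9, 3}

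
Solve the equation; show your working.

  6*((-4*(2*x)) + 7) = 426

Step 1. [6*((-4*(2*x)) + 7) = 426] divide by the outer 6. So div: (-4*(2*x)) + 7 = 71.
Step 2. [(-4*(2*x)) + 7 = 71] the outer +7 inverts by subtracting 7 ⇒ sub: -4*(2*x) = 64.
Step 3. [-4*(2*x) = 64] -4 out front; divide by -4 ⇒ div: 2*x = -16.
Step 4. [2*x = -16] LHS = 2·(…); ÷2 both sides ⇒ div: x = -8.

Answer: x ∈ {-8}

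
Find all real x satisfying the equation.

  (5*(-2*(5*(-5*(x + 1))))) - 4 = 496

Step 1. [(5*(-2*(5*(-5*(x + 1))))) - 4 = 496] add 4: x sits inside (… - 4). So sub: 5*(-2*(5*(-5*(x + 1)))) = 500.
Step 2. [5*(-2*(5*(-5*(x + 1)))) = 500] divide by the outer 5. So div: -2*(5*(-5*(x + 1))) = 100.
Step 3. [-2*(5*(-5*(x + 1))) = 100] -2 out front; divide by -2 ⇒ div: 5*(-5*(x + 1)) = -50.
Step 4. [5*(-5*(x + 1)) = -50] 5 out front; divide by 5, so div: -5*(x + 1) = -10.
Step 5. [-5*(x + 1) = -10] divide by the outer -5 ⇒ div: x + 1 = 2.
Step 6. [x + 1 = 2] subtract 1: x sits inside (… + 1). So sub: x = 1.

Answer: x ∈ {1}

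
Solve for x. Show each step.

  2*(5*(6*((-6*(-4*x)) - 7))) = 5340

Step 1. [2*(5*(6*((-6*(-4*x)) - 7))) = 5340] divide by the outer 2, so div: 5*(6*((-6*(-4*x)) - 7)) = 2670.
Step 2. [5*(6*((-6*(-4*x)) - 7)) = 2670] 5 out front; divide by 5 ⇒ div: 6*((-6*(-4*x)) - 7) = 534.
Step 3. [6*((-6*(-4*x)) - 7) = 534] LHS = 6·(…); ÷6 both sides. So div: (-6*(-4*x)) - 7 = 89.
Step 4. [(-6*(-4*x)) - 7 = 89] the outer -7 inverts by adding 7 ⇒ sub: -6*(-4*x) = 96.
Step 5. [-6*(-4*x) = 96] divide by the outer -6 ⇒ div: -4*x = -16.
Step 6. [-4*x = -16] -4·(inner) — divide through by -4 ⇒ div: x = 4.

Answer: x ∈ {4}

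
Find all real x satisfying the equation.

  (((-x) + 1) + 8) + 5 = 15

Step 1. [(((-x) + 1) + 8) + 5 = 15] +5 is outermost — subtract 5 both sides ⇒ sub: ((-x) + 1) + 8 = 10.
Step 2. [((-x) + 1) + 8 = 10] 8 comes off first (subtract 8), so sub: (-x) + 1 = 2.
Step 3. [(-x) + 1 = 2] the outer +1 inverts by subtracting 1, so sub: -x = 1.
Step 4. [-x = 1] flip signs both sides, so neg: x = -1.

Answer: x ∈ {-1}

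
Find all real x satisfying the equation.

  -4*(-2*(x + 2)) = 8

Step 1. [-4*(-2*(x + 2)) = 8] -4 out front; divide by -4. So div: -2*(x + 2) = -2.
Step 2. [-2*(x + 2) = -2] -2 out front; divide by -2, so div: x + 2 = 1.
Step 3. [x + 2 = 1] +2 is outermost — subtract 2 both sides, so sub: x = -1.

Answer: x ∈ {-1}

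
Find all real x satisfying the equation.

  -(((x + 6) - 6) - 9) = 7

Step 1. [-(((x + 6) - 6) - 9) = 7] flip signs both sides, so neg: ((x + 6) - 6) - 9 = -7.
Step 2. [((x + 6) - 6) - 9 = -7] 9 comes off first (add 9), so sub: (x + 6) - 6 = 2.
Step 3. [(x + 6) - 6 = 2] the outer -6 inverts by adding 6, so sub: x + 6 = 8.
Step 4. [x + 6 = 8] subtract 6: x sits inside (… + 6) ⇒ sub: x = 2.

Answer: x ∈ {2}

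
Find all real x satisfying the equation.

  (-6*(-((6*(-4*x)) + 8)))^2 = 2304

Step 1. [(-6*(-((6*(-4*x)) + 8)))^2 = 2304] 2304 ≥ 0, LHS is (·)² — take ±√ ⇒ sqrt: -6*(-((6*(-4*x)) + 8)) = 48 or -48.
Step 2. [-6*(-((6*(-4*x)) + 8)) = 48 or -48] LHS = -6·(…); ÷-6 both sides. So div: -((6*(-4*x)) + 8) = -8 or 8.
Step 3. [-((6*(-4*x)) + 8) = -8 or 8] leading − — multiply by −1 ⇒ neg: (6*(-4*x)) + 8 = 8 or -8.
Step 4. [(6*(-4*x)) + 8 = 8 or -8] peel the +8: subtract 8 from each side. So sub: 6*(-4*x) = 0 or -16.
Step 5. [6*(-4*x) = 0 or -16] 6 out front; divide by 6 ⇒ div: -4*x = 0 or -8/3.
Step 6. [-4*x = 0 or -8/3] -4·(inner) — divide through by -4, so div: x = 0 or 2/3.

Answer: x ∈ {0, 2/3}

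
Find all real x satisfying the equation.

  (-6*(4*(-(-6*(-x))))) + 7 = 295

Step 1. [(-6*(4*(-(-6*(-x))))) + 7 = 295] the outer +7 inverts by subtracting 7. So sub: -6*(4*(-(-6*(-x)))) = 288.
Step 2. [-6*(4*(-(-6*(-x)))) = 288] LHS = -6·(…); ÷-6 both sides. So div: 4*(-(-6*(-x))) = -48.
Step 3. [4*(-(-6*(-x))) = -48] divide by the outer 4 ⇒ div: -(-6*(-x)) = -12.
Step 4. [-(-6*(-x)) = -12] LHS negated; negate both sides. So neg: -6*(-x) = 12.
Step 5. [-6*(-x) = 12] leading coefficient -6: divide by -6, so div: -x = -2.
Step 6. [-x = -2] flip signs both sides ⇒ neg: x = 2.

Answer: x ∈ {2}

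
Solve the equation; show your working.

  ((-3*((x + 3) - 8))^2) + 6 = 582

Step 1. [((-3*((x + 3) - 8))^2) + 6 = 582] 6 comes off first (subtract 6), so sub: (-3*((x + 3) - 8))^2 = 576.
Step 2. [(-3*((x + 3) - 8))^2 = 576] 576 ≥ 0, LHS is (·)² — take ±√ ⇒ sqrt: -3*((x + 3) - 8) = 24 or -24.
Step 3. [-3*((x + 3) - 8) = 24 or -24] -3·(inner) — divide through by -3 ⇒ div: (x + 3) - 8 = -8 or 8.
Step 4. [(x + 3) - 8 = -8 or 8] the outer -8 inverts by adding 8 ⇒ sub: x + 3 = 0 or 16.
Step 5. [x + 3 = 0 or 16] 3 comes off first (subtract 3). So sub: x = -3 or 13.

Answer: x ∈ {-3, 13}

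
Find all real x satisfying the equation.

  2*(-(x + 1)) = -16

Step 1. [2*(-(x + 1)) = -16] 2 out front; divide by 2 ⇒ div: -(x + 1) = -8.
Step 2. [-(x + 1) = -8] leading − — multiply by −1, so neg: x + 1 = 8.
Step 3. [x + 1 = 8] 1 comes off first (subtract 1) ⇒ sub: x = 7.

Answer: x ∈ {7}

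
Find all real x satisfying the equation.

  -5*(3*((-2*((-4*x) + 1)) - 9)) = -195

Step 1. [-5*(3*((-2*((-4*x) + 1)) - 9)) = -195] LHS = -5·(…); ÷-5 both sides, so div: 3*((-2*((-4*x) + 1)) - 9) = 39.
Step 2. [3*((-2*((-4*x) + 1)) - 9) = 39] 3 out front; divide by 3 ⇒ div: (-2*((-4*x) + 1)) - 9 = 13.
Step 3. [(-2*((-4*x) + 1)) - 9 = 13] the outer -9 inverts by adding 9 ⇒ sub: -2*((-4*x) + 1) = 22.
Step 4. [-2*((-4*x) + 1) = 22] -2 out front; divide by -2, so div: (-4*x) + 1 = -11.
Step 5. [(-4*x) + 1 = -11] +1 is outermost — subtract 1 both sides, so sub: -4*x = -12.
Step 6. [-4*x = -12] leading coefficient -4: divide by -4. So div: x = 3.

Answer: x ∈ {3}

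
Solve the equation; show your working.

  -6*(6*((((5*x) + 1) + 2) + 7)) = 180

Step 1. [-6*(6*((((5*x) + 1) + 2) + 7)) = 180] divide by the outer -6 ⇒ div: 6*((((5*x) + 1) + 2) + 7) = -30.
Step 2. [6*((((5*x) + 1) + 2) + 7) = -30] divide by the outer 6 ⇒ div: (((5*x) + 1) + 2) + 7 = -5.
Step 3. [(((5*x) + 1) + 2) + 7 = -5] peel the +7: subtract 7 from each side, so sub: ((5*x) + 1) + 2 = -12.
Step 4. [((5*x) + 1) + 2 = -12] subtract 2: x sits inside (… + 2). So sub: (5*x) + 1 = -14.
Step 5. [(5*x) + 1 = -14] peel the +1: subtract 1 from each side. So sub: 5*x = -15.
Step 6. [5*x = -15] 5·(inner) — divide through by 5 ⇒ div: x = -3.

Answer: x ∈ {-3}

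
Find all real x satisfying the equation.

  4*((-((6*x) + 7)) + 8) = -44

Step 1. [4*((-((6*x) + 7)) + 8) = -44] leading coefficient 4: divide by 4, so div: (-((6*x) + 7)) + 8 = -11.
Step 2. [(-((6*x) + 7)) + 8 = -11] subtract 8: x sits inside (… + 8) ⇒ sub: -((6*x) + 7) = -19.
Step 3. [-((6*x) + 7) = -19] LHS negated; negate both sides. So neg: (6*x) + 7 = 19.
Step 4. [(6*x) + 7 = 19] peel the +7: subtract 7 from each side ⇒ sub: 6*x = 12.
Step 5. [6*x = 12] leading coefficient 6: divide by 6. So div: x = 2.

Answer: x ∈ {2}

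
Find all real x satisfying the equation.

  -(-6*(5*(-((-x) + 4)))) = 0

Step 1. [-(-6*(5*(-((-x) + 4)))) = 0] leading − — multiply by −1 ⇒ neg: -6*(5*(-((-x) + 4))) = 0.
Step 2. [-6*(5*(-((-x) + 4))) = 0] -6·(inner) — divide through by -6 ⇒ div: 5*(-((-x) + 4)) = 0.
Step 3. [5*(-((-x) + 4)) = 0] leading coefficient 5: divide by 5 ⇒ div: -((-x) + 4) = 0.
Step 4. [-((-x) + 4) = 0] LHS negated; negate both sides ⇒ neg: (-x) + 4 = 0.
Step 5. [(-x) + 4 = 0] the outer +4 inverts by subtracting 4, so sub: -x = -4.
Step 6. [-x = -4] flip signs both sides. So neg: x = 4.

Answer: x ∈ {4}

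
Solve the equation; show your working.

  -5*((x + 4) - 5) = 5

Step 1. [-5*((x + 4) - 5) = 5] -5·(inner) — divide through by -5, so div: (x + 4) - 5 = -1.
Step 2. [(x + 4) - 5 = -1] -5 is outermost — add 5 both sides. So sub: x + 4 = 4.
Step 3. [x + 4 = 4] 4 comes off first (subtract 4), so sub: x = 0.

Answer: x ∈ {0}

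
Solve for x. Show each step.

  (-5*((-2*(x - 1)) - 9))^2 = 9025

Step 1. [(-5*((-2*(x - 1)) - 9))^2 = 9025] √ both sides: 9025 ≥ 0 gives two branches, so sqrt: -5*((-2*(x - 1)) - 9) = 95 or -95.
Step 2. [-5*((-2*(x - 1)) - 9) = 95 or -95] -5 out front; divide by -5. So div: (-2*(x - 1)) - 9 = -19 or 19.
Step 3. [(-2*(x - 1)) - 9 = -19 or 19] the outer -9 inverts by adding 9. So sub: -2*(x - 1) = -10 or 28.
Step 4. [-2*(x - 1) = -10 or 28] LHS = -2·(…); ÷-2 both sides, so div: x - 1 = 5 or -14.
Step 5. [x - 1 = 5 or -14] 1 comes off first (add 1). So sub: x = 6 or -13.

Answer: x ∈ {-13, 6}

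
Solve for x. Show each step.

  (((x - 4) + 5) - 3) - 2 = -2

Step 1. [(((x - 4) + 5) - 3) - 2 = -2] add 2: x sits inside (… - 2), so sub: ((x - 4) + 5) - 3 = 0.
Step 2. [((x - 4) + 5) - 3 = 0] -3 is outermost — add 3 both sides ⇒ sub: (x - 4) + 5 = 3.
Step 3. [(x - 4) + 5 = 3] +5 is outermost — subtract 5 both sides ⇒ sub: x - 4 = -2.
Step 4. [x - 4 = -2] peel the -4: add 4 from each side, so sub: x = 2.

Answer: x ∈ {2}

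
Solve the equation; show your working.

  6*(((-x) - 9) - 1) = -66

Step 1. [6*(((-x) - 9) - 1) = -66] 6·(inner) — divide through by 6, so div: ((-x) - 9) - 1 = -11.
Step 2. [((-x) - 9) - 1 = -11] -1 is outermost — add 1 both sides. So sub: (-x) - 9 = -10.
Step 3. [(-x) - 9 = -10] the outer -9 inverts by adding 9, so sub: -x = -1.
Step 4. [-x = -1] flip signs both sides. So neg: x = 1.

Answer: x ∈ {1}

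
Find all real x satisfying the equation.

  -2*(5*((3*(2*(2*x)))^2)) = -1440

Step 1. [-2*(5*((3*(2*(2*x)))^2)) = -1440] -2·(inner) — divide through by -2 ⇒ div: 5*((3*(2*(2*x)))^2) = 720.
Step 2. [5*((3*(2*(2*x)))^2) = 720] 5 out front; divide by 5. So div: (3*(2*(2*x)))^2 = 144.
Step 3. [(3*(2*(2*x)))^2 = 144] √ both sides: 144 ≥ 0 gives two branches ⇒ sqrt: 3*(2*(2*x)) = 12 or -12.
Step 4. [3*(2*(2*x)) = 12 or -12] 3 out front; divide by 3, so div: 2*(2*x) = 4 or -4.
Step 5. [2*(2*x) = 4 or -4] LHS = 2·(…); ÷2 both sides, so div: 2*x = 2 or -2.
Step 6. [2*x = 2 or -2] 2 out front; divide by 2. So div: x = 1 or -1.

Answer: x ∈ {-1, 1}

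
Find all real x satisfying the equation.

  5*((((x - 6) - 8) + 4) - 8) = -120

Step 1. [5*((((x - 6) - 8) + 4) - 8) = -120] 5 out front; divide by 5 ⇒ div: (((x - 6) - 8) + 4) - 8 = -24.
Step 2. [(((x - 6) - 8) + 4) - 8 = -24] peel the -8: add 8 from each side, so sub: ((x - 6) - 8) + 4 = -16.
Step 3. [((x - 6) - 8) + 4 = -16] subtract 4: x sits inside (… + 4) ⇒ sub: (x - 6) - 8 = -20.
Step 4. [(x - 6) - 8 = -20] 8 comes off first (add 8), so sub: x - 6 = -12.
Step 5. [x - 6 = -12] -6 is outermost — add 6 both sides ⇒ sub: x = -6.

Answer: x ∈ {-6}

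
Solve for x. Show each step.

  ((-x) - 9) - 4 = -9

Step 1. [((-x) - 9) - 4 = -9] the outer -4 inverts by adding 4, so sub: (-x) - 9 = -5.
Step 2. [(-x) - 9 = -5] add 9: x sits inside (… - 9). So sub: -x = 4.
Step 3. [-x = 4] leading − — multiply by −1, so neg: x = -4.

Answer: x ∈ {-4}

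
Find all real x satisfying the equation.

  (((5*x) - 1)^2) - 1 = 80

Step 1. [(((5*x) - 1)^2) - 1 = 80] -1 is outermost — add 1 both sides, so sub: ((5*x) - 1)^2 = 81.
Step 2. [((5*x) - 1)^2 = 81] LHS squared, RHS 81 ≥ 0: apply √ (±) ⇒ sqrt: (5*x) - 1 = 9 or -9.
Step 3. [(5*x) - 1 = 9 or -9] 1 comes off first (add 1) ⇒ sub: 5*x = 10 or -8.
Step 4. [5*x = 10 or -8] 5·(inner) — divide through by 5, so div: x = 2 or -8/5.

Answer: x ∈ {-8/5, 2}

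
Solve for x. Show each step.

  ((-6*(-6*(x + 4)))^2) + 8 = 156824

Step 1. [((-6*(-6*(x + 4)))^2) + 8 = 156824] subtract 8: x sits inside (… + 8) ⇒ sub: (-6*(-6*(x + 4)))^2 = 156816.
Step 2. [(-6*(-6*(x + 4)))^2 = 156816] 156816 ≥ 0, LHS is (·)² — take ±√ ⇒ sqrt: -6*(-6*(x + 4)) = 396 or -396.
Step 3. [-6*(-6*(x + 4)) = 396 or -396] -6·(inner) — divide through by -6, so div: -6*(x + 4) = -66 or 66.
Step 4. [-6*(x + 4) = -66 or 66] -6 out front; divide by -6 ⇒ div: x + 4 = 11 or -11.
Step 5. [x + 4 = 11 or -11] 4 comes off first (subtract 4), so sub: x = 7 or -15.

Answer: x ∈ {-15, 7}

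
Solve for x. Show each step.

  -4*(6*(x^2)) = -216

Step 1. [-4*(6*(x^2)) = -216] leading coefficient -4: divide by -4 ⇒ div: 6*(x^2) = 54.
Step 2. [6*(x^2) = 54] 6·(inner) — divide through by 6, so div: x^2 = 9.
Step 3. [x^2 = 9] LHS squared, RHS 9 ≥ 0: apply √ (±) ⇒ sqrt: x = 3 or -3.

Answer: x ∈ {-3, 3}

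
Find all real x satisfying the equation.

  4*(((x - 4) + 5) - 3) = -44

Step 1. [4*(((x - 4) + 5) - 3) = -44] divide by the outer 4. So div: ((x - 4) + 5) - 3 = -11.
Step 2. [((x - 4) + 5) - 3 = -11] 3 comes off first (add 3) ⇒ sub: (x - 4) + 5 = -8.
Step 3. [(x - 4) + 5 = -8] the outer +5 inverts by subtracting 5, so sub: x - 4 = -13.
Step 4. [x - 4 = -13] peel the -4: add 4 from each side ⇒ sub: x = -9.

Answer: x ∈ {-9}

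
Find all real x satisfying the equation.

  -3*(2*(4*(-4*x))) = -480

Step 1. [-3*(2*(4*(-4*x))) = -480] -3 out front; divide by -3. So div: 2*(4*(-4*x)) = 160.
Step 2. [2*(4*(-4*x)) = 160] LHS = 2·(…); ÷2 both sides, so div: 4*(-4*x) = 80.
Step 3. [4*(-4*x) = 80] LHS = 4·(…); ÷4 both sides ⇒ div: -4*x = 20.
Step 4. [-4*x = 20] -4 out front; divide by -4 ⇒ div: x = -5.

Answer: x ∈ {-5}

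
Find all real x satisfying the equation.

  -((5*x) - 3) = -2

Step 1. [-((5*x) - 3) = -2] leading − — multiply by −1, so neg: (5*x) - 3 = 2.
Step 2. [(5*x) - 3 = 2] peel the -3: add 3 from each side, so sub: 5*x = 5.
Step 3. [5*x = 5] divide by the outer 5. So div: x = 1.

Answer: x ∈ {1}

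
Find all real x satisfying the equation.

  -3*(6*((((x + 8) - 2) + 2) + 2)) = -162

Step 1. [-3*(6*((((x + 8) - 2) + 2) + 2)) = -162] -3·(inner) — divide through by -3, so div: 6*((((x + 8) - 2) + 2) + 2) = 54.
Step 2. [6*((((x + 8) - 2) + 2) + 2) = 54] 6·(inner) — divide through by 6. So div: (((x + 8) - 2) + 2) + 2 = 9.
Step 3. [(((x + 8) - 2) + 2) + 2 = 9] 2 comes off first (subtract 2) ⇒ sub: ((x + 8) - 2) + 2 = 7.
Step 4. [((x + 8) - 2) + 2 = 7] subtract 2: x sits inside (… + 2). So sub: (x + 8) - 2 = 5.
Step 5. [(x + 8) - 2 = 5] peel the -2: add 2 from each side, so sub: x + 8 = 7.
Step 6. [x + 8 = 7] subtract 8: x sits inside (… + 8). So sub: x = -1.

Answer: x ∈ {-1}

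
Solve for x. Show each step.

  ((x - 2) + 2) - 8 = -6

Step 1. [((x - 2) + 2) - 8 = -6] add 8: x sits inside (… - 8). So sub: (x - 2) + 2 = 2.
Step 2. [(x - 2) + 2 = 2] the outer +2 inverts by subtracting 2. So sub: x - 2 = 0.
Step 3. [x - 2 = 0] 2 comes off first (add 2). So sub: x = 2.

Answer: x ∈ {2}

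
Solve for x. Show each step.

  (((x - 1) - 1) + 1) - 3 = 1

Step 1. [(((x - 1) - 1) + 1) - 3 = 1] the outer -3 inverts by adding 3 ⇒ sub: ((x - 1) - 1) + 1 = 4.
Step 2. [((x - 1) - 1) + 1 = 4] subtract 1: x sits inside (… + 1), so sub: (x - 1) - 1 = 3.
Step 3. [(x - 1) - 1 = 3] 1 comes off first (add 1), so sub: x - 1 = 4.
Step 4. [x - 1 = 4] add 1: x sits inside (… - 1), so sub: x = 5.

Answer: x ∈ {5}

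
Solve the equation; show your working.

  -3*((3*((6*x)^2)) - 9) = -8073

Step 1. [-3*((3*((6*x)^2)) - 9) = -8073] divide by the outer -3, so div: (3*((6*x)^2)) - 9 = 2691.
Step 2. [(3*((6*x)^2)) - 9 = 2691] 9 comes off first (add 9), so sub: 3*((6*x)^2) = 2700.
Step 3. [3*((6*x)^2) = 2700] divide by the outer 3 ⇒ div: (6*x)^2 = 900.
Step 4. [(6*x)^2 = 900] LHS squared, RHS 900 ≥ 0: apply √ (±), so sqrt: 6*x = 30 or -30.
Step 5. [6*x = 30 or -30] divide by the outer 6. So div: x = 5 or -5.

Answer: x ∈ {-5, 5}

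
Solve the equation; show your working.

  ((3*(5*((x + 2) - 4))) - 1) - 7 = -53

Step 1. [((3*(5*((x + 2) - 4))) - 1) - 7 = -53] peel the -7: add 7 from each side ⇒ sub: (3*(5*((x + 2) - 4))) - 1 = -46.
Step 2. [(3*(5*((x + 2) - 4))) - 1 = -46] 1 comes off first (add 1). So sub: 3*(5*((x + 2) - 4)) = -45.
Step 3. [3*(5*((x + 2) - 4)) = -45] divide by the outer 3. So div: 5*((x + 2) - 4) = -15.
Step 4. [5*((x + 2) - 4) = -15] divide by the outer 5 ⇒ div: (x + 2) - 4 = -3.
Step 5. [(x + 2) - 4 = -3] the outer -4 inverts by adding 4, so sub: x + 2 = 1.
Step 6. [x + 2 = 1] +2 is outermost — subtract 2 both sides ⇒ sub: x = -1.

Answer: x ∈ {-1}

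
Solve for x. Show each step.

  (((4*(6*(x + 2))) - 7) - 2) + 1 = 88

Step 1. [(((4*(6*(x + 2))) - 7) - 2) + 1 = 88] 1 comes off first (subtract 1) ⇒ sub: ((4*(6*(x + 2))) - 7) - 2 = 87.
Step 2. [((4*(6*(x + 2))) - 7) - 2 = 87] 2 comes off first (add 2). So sub: (4*(6*(x + 2))) - 7 = 89.
Step 3. [(4*(6*(x + 2))) - 7 = 89] -7 is outermost — add 7 both sides. So sub: 4*(6*(x + 2)) = 96.
Step 4. [4*(6*(x + 2)) = 96] 4·(inner) — divide through by 4, so div: 6*(x + 2) = 24.
Step 5. [6*(x + 2) = 24] 6 out front; divide by 6, so div: x + 2 = 4.
Step 6. [x + 2 = 4] +2 is outermost — subtract 2 both sides. So sub: x = 2.

Answer: x ∈ {2}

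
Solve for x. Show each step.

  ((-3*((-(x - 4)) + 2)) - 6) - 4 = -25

Step 1. [((-3*((-(x - 4)) + 2)) - 6) - 4 = -25] -4 is outermost — add 4 both sides. So sub: (-3*((-(x - 4)) + 2)) - 6 = -21.
Step 2. [(-3*((-(x - 4)) + 2)) - 6 = -21] -3 | LHS and -3 | -21: pull -3 out. So factor: ((-(x - 4)) + 2) + 2 = 7.
Step 3. [((-(x - 4)) + 2) + 2 = 7] +2 is outermost — subtract 2 both sides. So sub: (-(x - 4)) + 2 = 5.
Step 4. [(-(x - 4)) + 2 = 5] peel the +2: subtract 2 from each side ⇒ sub: -(x - 4) = 3.
Step 5. [-(x - 4) = 3] flip signs both sides ⇒ neg: x - 4 = -3.
Step 6. [x - 4 = -3] add 4: x sits inside (… - 4) ⇒ sub: x = 1.

Answer: x ∈ {1}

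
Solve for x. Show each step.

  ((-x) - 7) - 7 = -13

Step 1. [((-x) - 7) - 7 = -13] -7 is outermost — add 7 both sides, so sub: (-x) - 7 = -6.
Step 2. [(-x) - 7 = -6] 7 comes off first (add 7), so sub: -x = 1.
Step 3. [-x = 1] flip signs both sides. So neg: x = -1.

Answer: x ∈ {-1}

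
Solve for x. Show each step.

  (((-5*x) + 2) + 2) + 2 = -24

Step 1. [(((-5*x) + 2) + 2) + 2 = -24] the outer +2 inverts by subtracting 2 ⇒ sub: ((-5*x) + 2) + 2 = -26.
Step 2. [((-5*x) + 2) + 2 = -26] subtract 2: x sits inside (… + 2). So sub: (-5*x) + 2 = -28.
Step 3. [(-5*x) + 2 = -28] 2 comes off first (subtract 2), so sub: -5*x = -30.
Step 4. [-5*x = -30] -5 out front; divide by -5, so div: x = 6.

Answer: x ∈ {6}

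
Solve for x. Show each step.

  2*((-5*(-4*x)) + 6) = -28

Step 1. [2*((-5*(-4*x)) + 6) = -28] divide by the outer 2 ⇒ div: (-5*(-4*x)) + 6 = -14.
Step 2. [(-5*(-4*x)) + 6 = -14] the outer +6 inverts by subtracting 6, so sub: -5*(-4*x) = -20.
Step 3. [-5*(-4*x) = -20] divide by the outer -5 ⇒ div: -4*x = 4.
Step 4. [-4*x = 4] divide by the outer -4 ⇒ div: x = -1.

Answer: x ∈ {-1}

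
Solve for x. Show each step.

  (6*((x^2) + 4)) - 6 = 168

Step 1. [(6*((x^2) + 4)) - 6 = 168] 6 | LHS and 6 | 168: pull 6 out ⇒ factor: ((x^2) + 4) - 1 = 28.
Step 2. [((x^2) + 4) - 1 = 28] the outer -1 inverts by adding 1, so sub: (x^2) + 4 = 29.
Step 3. [(x^2) + 4 = 29] 4 comes off first (subtract 4). So sub: x^2 = 25.
Step 4. [x^2 = 25] √ both sides: 25 ≥ 0 gives two branches, so sqrt: x = 5 or -5.

Answer: x ∈ {-5, 5}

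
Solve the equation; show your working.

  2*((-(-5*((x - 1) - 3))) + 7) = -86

Step 1. [2*((-(-5*((x - 1) - 3))) + 7) = -86] LHS = 2·(…); ÷2 both sides, so div: (-(-5*((x - 1) - 3))) + 7 = -43.
Step 2. [(-(-5*((x - 1) - 3))) + 7 = -43] +7 is outermost — subtract 7 both sides. So sub: -(-5*((x - 1) - 3)) = -50.
Step 3. [-(-5*((x - 1) - 3)) = -50] leading − — multiply by −1 ⇒ neg: -5*((x - 1) - 3) = 50.
Step 4. [-5*((x - 1) - 3) = 50] -5 out front; divide by -5. So div: (x - 1) - 3 = -10.
Step 5. [(x - 1) - 3 = -10] peel the -3: add 3 from each side. So sub: x - 1 = -7.
Step 6. [x - 1 = -7] peel the -1: add 1 from each side ⇒ sub: x = -6.

Answer: x ∈ {-6}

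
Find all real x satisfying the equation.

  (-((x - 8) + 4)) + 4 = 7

Step 1. [(-((x - 8) + 4)) + 4 = 7] +4 is outermost — subtract 4 both sides ⇒ sub: -((x - 8) + 4) = 3.
Step 2. [-((x - 8) + 4) = 3] flip signs both sides. So neg: (x - 8) + 4 = -3.
Step 3. [(x - 8) + 4 = -3] peel the +4: subtract 4 from each side ⇒ sub: x - 8 = -7.
Step 4. [x - 8 = -7] peel the -8: add 8 from each side, so sub: x = 1.

Answer: x ∈ {1}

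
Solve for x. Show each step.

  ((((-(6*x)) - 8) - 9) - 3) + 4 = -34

Step 1. [((((-(6*x)) - 8) - 9) - 3) + 4 = -34] the outer +4 inverts by subtracting 4 ⇒ sub: (((-(6*x)) - 8) - 9) - 3 = -38.
Step 2. [(((-(6*x)) - 8) - 9) - 3 = -38] peel the -3: add 3 from each side ⇒ sub: ((-(6*x)) - 8) - 9 = -35.
Step 3. [((-(6*x)) - 8) - 9 = -35] peel the -9: add 9 from each side, so sub: (-(6*x)) - 8 = -26.
Step 4. [(-(6*x)) - 8 = -26] 8 comes off first (add 8), so sub: -(6*x) = -18.
Step 5. [-(6*x) = -18] leading − — multiply by −1. So neg: 6*x = 18.
Step 6. [6*x = 18] 6 out front; divide by 6 ⇒ div: x = 3.

Answer: x ∈ {3}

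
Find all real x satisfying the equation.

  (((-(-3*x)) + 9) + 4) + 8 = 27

Step 1. [(((-(-3*x)) + 9) + 4) + 8 = 27] +8 is outermost — subtract 8 both sides ⇒ sub: ((-(-3*x)) + 9) + 4 = 19.
Step 2. [((-(-3*x)) + 9) + 4 = 19] +4 is outermost — subtract 4 both sides. So sub: (-(-3*x)) + 9 = 15.
Step 3. [(-(-3*x)) + 9 = 15] +9 is outermost — subtract 9 both sides. So sub: -(-3*x) = 6.
Step 4. [-(-3*x) = 6] LHS negated; negate both sides. So neg: -3*x = -6.
Step 5. [-3*x = -6] -3·(inner) — divide through by -3, so div: x = 2.

Answer: x ∈ {2}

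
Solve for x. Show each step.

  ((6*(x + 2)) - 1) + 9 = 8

Step 1. [((6*(x + 2)) - 1) + 9 = 8] peel the +9: subtract 9 from each side. So sub: (6*(x + 2)) - 1 = -1.
Step 2. [(6*(x + 2)) - 1 = -1] the outer -1 inverts by adding 1, so sub: 6*(x + 2) = 0.
Step 3. [6*(x + 2) = 0] divide by the outer 6 ⇒ div: x + 2 = 0.
Step 4. [x + 2 = 0] 2 comes off first (subtract 2) ⇒ sub: x = -2.

Answer: x ∈ {-2}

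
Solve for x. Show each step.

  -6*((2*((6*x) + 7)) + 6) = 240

Step 1. [-6*((2*((6*x) + 7)) + 6) = 240] -6·(inner) — divide through by -6 ⇒ div: (2*((6*x) + 7)) + 6 = -40.
Step 2. [(2*((6*x) + 7)) + 6 = -40] the outer +6 inverts by subtracting 6 ⇒ sub: 2*((6*x) + 7) = -46.
Step 3. [2*((6*x) + 7) = -46] 2·(inner) — divide through by 2, so div: (6*x) + 7 = -23.
Step 4. [(6*x) + 7 = -23] 7 comes off first (subtract 7) ⇒ sub: 6*x = -30.
Step 5. [6*x = -30] 6·(inner) — divide through by 6, so div: x = -5.

Answer: x ∈ {-5}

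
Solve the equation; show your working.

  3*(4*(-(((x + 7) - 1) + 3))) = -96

Step 1. [3*(4*(-(((x + 7) - 1) + 3))) = -96] 3 out front; divide by 3, so div: 4*(-(((x + 7) - 1) + 3)) = -32.
Step 2. [4*(-(((x + 7) - 1) + 3)) = -32] leading coefficient 4: divide by 4. So div: -(((x + 7) - 1) + 3) = -8.
Step 3. [-(((x + 7) - 1) + 3) = -8] LHS negated; negate both sides ⇒ neg: ((x + 7) - 1) + 3 = 8.
Step 4. [((x + 7) - 1) + 3 = 8] subtract 3: x sits inside (… + 3). So sub: (x + 7) - 1 = 5.
Step 5. [(x + 7) - 1 = 5] add 1: x sits inside (… - 1). So sub: x + 7 = 6.
Step 6. [x + 7 = 6] peel the +7: subtract 7 from each side ⇒ sub: x = -1.

Answer: x ∈ {-1}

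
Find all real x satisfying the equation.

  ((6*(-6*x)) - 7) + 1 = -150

Step 1. [((6*(-6*x)) - 7) + 1 = -150] 1 comes off first (subtract 1) ⇒ sub: (6*(-6*x)) - 7 = -151.
Step 2. [(6*(-6*x)) - 7 = -151] -7 is outermost — add 7 both sides, so sub: 6*(-6*x) = -144.
Step 3. [6*(-6*x) = -144] 6·(inner) — divide through by 6. So div: -6*x = -24.
Step 4. [-6*x = -24] -6 out front; divide by -6. So div: x = 4.

Answer: x ∈ {4}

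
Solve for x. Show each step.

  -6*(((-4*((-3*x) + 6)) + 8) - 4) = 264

Step 1. [-6*(((-4*((-3*x) + 6)) + 8) - 4) = 264] leading coefficient -6: divide by -6. So div: ((-4*((-3*x) + 6)) + 8) - 4 = -44.
Step 2. [((-4*((-3*x) + 6)) + 8) - 4 = -44] add 4: x sits inside (… - 4). So sub: (-4*((-3*x) + 6)) + 8 = -40.
Step 3. [(-4*((-3*x) + 6)) + 8 = -40] the outer +8 inverts by subtracting 8 ⇒ sub: -4*((-3*x) + 6) = -48.
Step 4. [-4*((-3*x) + 6) = -48] LHS = -4·(…); ÷-4 both sides. So div: (-3*x) + 6 = 12.
Step 5. [(-3*x) + 6 = 12] peel the +6: subtract 6 from each side. So sub: -3*x = 6.
Step 6. [-3*x = 6] divide by the outer -3. So div: x = -2.

Answer: x ∈ {-2}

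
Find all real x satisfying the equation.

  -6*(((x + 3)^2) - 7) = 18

Step 1. [-6*(((x + 3)^2) - 7) = 18] LHS = -6·(…); ÷-6 both sides, so div: ((x + 3)^2) - 7 = -3.
Step 2. [((x + 3)^2) - 7 = -3] the outer -7 inverts by adding 7 ⇒ sub: (x + 3)^2 = 4.
Step 3. [(x + 3)^2 = 4] √ both sides: 4 ≥ 0 gives two branches, so sqrt: x + 3 = 2 or -2.
Step 4. [x + 3 = 2 or -2] subtract 3: x sits inside (… + 3), so sub: x = -1 or -5.

Answer: x ∈ {-5, -1}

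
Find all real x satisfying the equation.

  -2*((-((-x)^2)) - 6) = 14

Step 1. [-2*((-((-x)^2)) - 6) = 14] -2 out front; divide by -2. So div: (-((-x)^2)) - 6 = -7.
Step 2. [(-((-x)^2)) - 6 = -7] add 6: x sits inside (… - 6) ⇒ sub: -((-x)^2) = -1.
Step 3. [-((-x)^2) = -1] LHS negated; negate both sides ⇒ neg: (-x)^2 = 1.
Step 4. [(-x)^2 = 1] LHS squared, RHS 1 ≥ 0: apply √ (±). So sqrt: -x = 1 or -1.
Step 5. [-x = 1 or -1] flip signs both sides ⇒ neg: x = -1 or 1.

Answer: x ∈ {-1, 1}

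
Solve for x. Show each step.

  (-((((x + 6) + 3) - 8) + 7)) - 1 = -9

Step 1. [(-((((x + 6) + 3) - 8) + 7)) - 1 = -9] -1 is outermost — add 1 both sides, so sub: -((((x + 6) + 3) - 8) + 7) = -8.
Step 2. [-((((x + 6) + 3) - 8) + 7) = -8] leading − — multiply by −1, so neg: (((x + 6) + 3) - 8) + 7 = 8.
Step 3. [(((x + 6) + 3) - 8) + 7 = 8] 7 comes off first (subtract 7) ⇒ sub: ((x + 6) + 3) - 8 = 1.
Step 4. [((x + 6) + 3) - 8 = 1] 8 comes off first (add 8) ⇒ sub: (x + 6) + 3 = 9.
Step 5. [(x + 6) + 3 = 9] the outer +3 inverts by subtracting 3 ⇒ sub: x + 6 = 6.
Step 6. [x + 6 = 6] subtract 6: x sits inside (… + 6), so sub: x = 0.

Answer: x ∈ {0}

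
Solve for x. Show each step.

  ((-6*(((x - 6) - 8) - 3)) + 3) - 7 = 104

Step 1. [((-6*(((x - 6) - 8) - 3)) + 3) - 7 = 104] add 7: x sits inside (… - 7). So sub: (-6*(((x - 6) - 8) - 3)) + 3 = 111.
Step 2. [(-6*(((x - 6) - 8) - 3)) + 3 = 111] 3 comes off first (subtract 3), so sub: -6*(((x - 6) - 8) - 3) = 108.
Step 3. [-6*(((x - 6) - 8) - 3) = 108] -6·(inner) — divide through by -6 ⇒ div: ((x - 6) - 8) - 3 = -18.
Step 4. [((x - 6) - 8) - 3 = -18] -3 is outermost — add 3 both sides. So sub: (x - 6) - 8 = -15.
Step 5. [(x - 6) - 8 = -15] add 8: x sits inside (… - 8) ⇒ sub: x - 6 = -7.
Step 6. [x - 6 = -7] peel the -6: add 6 from each side, so sub: x = -1.

Answer: x ∈ {-1}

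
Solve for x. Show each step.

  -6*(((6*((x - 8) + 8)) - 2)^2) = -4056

Step 1. [-6*(((6*((x - 8) + 8)) - 2)^2) = -4056] divide by the outer -6. So div: ((6*((x - 8) + 8)) - 2)^2 = 676.
Step 2. [((6*((x - 8) + 8)) - 2)^2 = 676] 676 ≥ 0, LHS is (·)² — take ±√, so sqrt: (6*((x - 8) + 8)) - 2 = 26 or -26.
Step 3. [(6*((x - 8) + 8)) - 2 = 26 or -26] peel the -2: add 2 from each side. So sub: 6*((x - 8) + 8) = 28 or -24.
Step 4. [6*((x - 8) + 8) = 28 or -24] LHS = 6·(…); ÷6 both sides. So div: (x - 8) + 8 = 14/3 or -4.
Step 5. [(x - 8) + 8 = 14/3 or -4] peel the +8: subtract 8 from each side. So sub: x - 8 = -10/3 or -12.
Step 6. [x - 8 = -10/3 or -12] -8 is outermost — add 8 both sides ⇒ sub: x = 14/3 or -4.

Answer: x ∈ {-4, 14/3}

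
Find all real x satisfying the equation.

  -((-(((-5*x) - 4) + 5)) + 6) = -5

Step 1. [-((-(((-5*x) - 4) + 5)) + 6) = -5] leading − — multiply by −1. So neg: (-(((-5*x) - 4) + 5)) + 6 = 5.
Step 2. [(-(((-5*x) - 4) + 5)) + 6 = 5] +6 is outermost — subtract 6 both sides. So sub: -(((-5*x) - 4) + 5) = -1.
Step 3. [-(((-5*x) - 4) + 5) = -1] leading − — multiply by −1, so neg: ((-5*x) - 4) + 5 = 1.
Step 4. [((-5*x) - 4) + 5 = 1] 5 comes off first (subtract 5) ⇒ sub: (-5*x) - 4 = -4.
Step 5. [(-5*x) - 4 = -4] the outer -4 inverts by adding 4 ⇒ sub: -5*x = 0.
Step 6. [-5*x = 0] leading coefficient -5: divide by -5, so div: x = 0.

Answer: x ∈ {0}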